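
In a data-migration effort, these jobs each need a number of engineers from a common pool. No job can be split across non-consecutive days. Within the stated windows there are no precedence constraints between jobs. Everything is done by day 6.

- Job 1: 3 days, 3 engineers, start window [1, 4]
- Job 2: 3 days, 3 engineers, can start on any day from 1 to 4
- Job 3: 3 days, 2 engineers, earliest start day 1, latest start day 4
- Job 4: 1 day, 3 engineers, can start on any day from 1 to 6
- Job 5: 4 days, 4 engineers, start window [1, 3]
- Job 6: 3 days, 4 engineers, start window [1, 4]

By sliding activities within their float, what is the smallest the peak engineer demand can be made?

Early-start (Job 1@1, Job 2@1, Job 3@1, Job 4@1, Job 5@1, Job 6@1) gives peak 19: d1:19  d2:16  d3:16  d4:4  d5:0  d6:0.
Shift Job 3→4, Job 5→2, Job 6→4.
Schedule Job 1@1, Job 2@1, Job 3@4, Job 4@1, Job 5@2, Job 6@4: d1:9  d2:10  d3:10  d4:10  d5:10  d6:6 — peak 10.
Total engineer-days = 55 over 6 days ⇒ peak ≥ ⌈55/6⌉ = 10, so 10 is optimal.

10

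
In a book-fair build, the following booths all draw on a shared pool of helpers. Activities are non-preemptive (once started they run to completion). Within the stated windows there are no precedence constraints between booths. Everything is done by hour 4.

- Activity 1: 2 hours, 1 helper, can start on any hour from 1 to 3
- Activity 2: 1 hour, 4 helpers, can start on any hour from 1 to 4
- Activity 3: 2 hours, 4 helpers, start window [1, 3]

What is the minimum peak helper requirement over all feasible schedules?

5

Early-start (Activity 1@1, Activity 2@1, Activity 3@1) gives peak 9: h1:9  h2:5  h3:0  h4:0.
Shift Activity 3→2.
Schedule Activity 1@1, Activity 2@1, Activity 3@2: h1:5  h2:5  h3:4  h4:0 — peak 5.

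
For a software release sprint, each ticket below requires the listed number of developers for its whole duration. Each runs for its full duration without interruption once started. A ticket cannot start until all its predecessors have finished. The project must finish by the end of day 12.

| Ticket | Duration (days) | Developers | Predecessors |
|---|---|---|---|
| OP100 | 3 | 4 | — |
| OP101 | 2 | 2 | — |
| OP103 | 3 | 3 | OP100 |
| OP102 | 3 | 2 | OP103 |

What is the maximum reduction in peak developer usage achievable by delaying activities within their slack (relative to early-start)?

Early-start peak: d1:6  d2:6  d3:4  d4:3  d5:3  d6:3  d7:2  d8:2  d9:2  d10:0  d11:0  d12:0 ⇒ 6.
Leveled (OP100@1, OP101@4, OP103@6, OP102@9): d1:4  d2:4  d3:4  d4:2  d5:2  d6:3  d7:3  d8:3  d9:2  d10:2  d11:2  d12:0 ⇒ 4.
Reduction 6 − 4 = 2.

2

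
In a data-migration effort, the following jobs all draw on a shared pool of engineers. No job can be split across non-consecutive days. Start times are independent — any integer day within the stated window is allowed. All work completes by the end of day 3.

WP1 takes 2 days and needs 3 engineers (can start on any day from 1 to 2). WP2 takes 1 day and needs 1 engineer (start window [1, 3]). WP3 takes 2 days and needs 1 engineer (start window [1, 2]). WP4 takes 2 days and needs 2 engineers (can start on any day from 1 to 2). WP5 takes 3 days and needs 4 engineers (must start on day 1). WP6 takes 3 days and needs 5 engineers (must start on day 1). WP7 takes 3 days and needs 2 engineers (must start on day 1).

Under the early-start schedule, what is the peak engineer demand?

Early-start schedule: WP1@1, WP2@1, WP3@1, WP4@1, WP5@1, WP6@1, WP7@1.
Load per day: day 1: 18, day 2: 17, day 3: 11.
Peak is 18.

18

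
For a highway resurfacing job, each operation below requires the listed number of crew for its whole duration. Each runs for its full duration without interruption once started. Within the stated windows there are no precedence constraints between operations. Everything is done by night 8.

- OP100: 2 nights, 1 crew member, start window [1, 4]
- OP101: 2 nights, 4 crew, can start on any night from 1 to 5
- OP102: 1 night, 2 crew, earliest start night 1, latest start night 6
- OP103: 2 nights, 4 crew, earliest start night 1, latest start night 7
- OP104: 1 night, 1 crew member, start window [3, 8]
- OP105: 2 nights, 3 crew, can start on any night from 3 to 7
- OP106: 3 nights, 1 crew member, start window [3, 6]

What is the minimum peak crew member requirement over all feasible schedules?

Early-start (OP100@1, OP101@1, OP102@1, OP103@1, OP104@3, OP105@3, OP106@3) gives peak 11: n1:11  n2:9  n3:5  n4:4  n5:1  n6:0  n7:0  n8:0.
Shift OP100→3, OP102→3, OP103→7, OP105→5, OP106→4.
Schedule OP100@3, OP101@1, OP102@3, OP103@7, OP104@3, OP105@5, OP106@4: n1:4  n2:4  n3:4  n4:2  n5:4  n6:4  n7:4  n8:4 — peak 4.
Total crew member-nights = 30 over 8 nights ⇒ peak ≥ ⌈30/8⌉ = 4, so 4 is optimal.

4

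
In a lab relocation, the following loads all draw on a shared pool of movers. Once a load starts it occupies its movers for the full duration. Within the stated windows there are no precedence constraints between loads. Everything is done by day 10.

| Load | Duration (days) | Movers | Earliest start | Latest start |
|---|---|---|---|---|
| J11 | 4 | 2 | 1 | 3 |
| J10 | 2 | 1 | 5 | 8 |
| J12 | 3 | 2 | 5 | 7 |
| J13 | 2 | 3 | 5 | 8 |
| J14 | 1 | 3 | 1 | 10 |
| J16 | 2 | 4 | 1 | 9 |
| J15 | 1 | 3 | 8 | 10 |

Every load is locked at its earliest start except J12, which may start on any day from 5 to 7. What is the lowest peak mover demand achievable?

9

J12@5: d1:9  d2:6  d3:2  d4:2  d5:6  d6:6  d7:2  d8:3  d9:0  d10:0 → peak 9
J12@6: d1:9  d2:6  d3:2  d4:2  d5:4  d6:6  d7:2  d8:5  d9:0  d10:0 → peak 9
J12@7: d1:9  d2:6  d3:2  d4:2  d5:4  d6:4  d7:2  d8:5  d9:2  d10:0 → peak 9
Best is J12@5, peak 9.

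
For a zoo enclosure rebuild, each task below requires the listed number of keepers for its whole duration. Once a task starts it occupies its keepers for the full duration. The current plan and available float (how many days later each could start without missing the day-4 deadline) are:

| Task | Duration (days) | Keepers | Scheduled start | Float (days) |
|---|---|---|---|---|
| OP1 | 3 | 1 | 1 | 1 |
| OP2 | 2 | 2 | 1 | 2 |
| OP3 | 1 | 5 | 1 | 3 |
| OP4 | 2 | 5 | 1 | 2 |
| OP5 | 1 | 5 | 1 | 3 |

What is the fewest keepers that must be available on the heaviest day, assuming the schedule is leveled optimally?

Early-start (OP1@1, OP2@1, OP3@1, OP4@1, OP5@1) gives peak 18: d1:18  d2:8  d3:1  d4:0.
Shift OP4→2, OP5→4.
Schedule OP1@1, OP2@1, OP3@1, OP4@2, OP5@4: d1:8  d2:8  d3:6  d4:5 — peak 8.

8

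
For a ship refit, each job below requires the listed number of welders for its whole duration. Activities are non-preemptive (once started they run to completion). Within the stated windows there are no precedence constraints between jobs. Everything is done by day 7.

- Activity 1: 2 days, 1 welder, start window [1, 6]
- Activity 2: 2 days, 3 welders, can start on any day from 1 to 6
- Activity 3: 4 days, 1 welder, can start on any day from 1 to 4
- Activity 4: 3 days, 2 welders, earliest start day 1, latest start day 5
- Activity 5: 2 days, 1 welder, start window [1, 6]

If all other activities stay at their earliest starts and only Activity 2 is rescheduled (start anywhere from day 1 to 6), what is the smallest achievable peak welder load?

Activity 2@1: d1:8  d2:8  d3:3  d4:1  d5:0  d6:0  d7:0 → peak 8
Activity 2@2: d1:5  d2:8  d3:6  d4:1  d5:0  d6:0  d7:0 → peak 8
Activity 2@3: d1:5  d2:5  d3:6  d4:4  d5:0  d6:0  d7:0 → peak 6
Activity 2@4: d1:5  d2:5  d3:3  d4:4  d5:3  d6:0  d7:0 → peak 5
Activity 2@5: d1:5  d2:5  d3:3  d4:1  d5:3  d6:3  d7:0 → peak 5
Activity 2@6: d1:5  d2:5  d3:3  d4:1  d5:0  d6:3  d7:3 → peak 5
Best is Activity 2@4, peak 5.

5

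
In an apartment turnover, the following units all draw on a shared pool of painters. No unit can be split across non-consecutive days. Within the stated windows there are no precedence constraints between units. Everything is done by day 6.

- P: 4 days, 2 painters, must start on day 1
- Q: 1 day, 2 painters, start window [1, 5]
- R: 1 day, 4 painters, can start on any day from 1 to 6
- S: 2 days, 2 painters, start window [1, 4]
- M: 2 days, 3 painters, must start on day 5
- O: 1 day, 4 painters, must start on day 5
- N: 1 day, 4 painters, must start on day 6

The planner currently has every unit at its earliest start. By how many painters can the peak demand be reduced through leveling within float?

3

Early-start peak: d1:10  d2:4  d3:2  d4:2  d5:7  d6:7 ⇒ 10.
Leveled (P@1, Q@1, R@2, S@3, M@5, O@5, N@6): d1:4  d2:6  d3:4  d4:4  d5:7  d6:7 ⇒ 7.
Reduction 10 − 7 = 3.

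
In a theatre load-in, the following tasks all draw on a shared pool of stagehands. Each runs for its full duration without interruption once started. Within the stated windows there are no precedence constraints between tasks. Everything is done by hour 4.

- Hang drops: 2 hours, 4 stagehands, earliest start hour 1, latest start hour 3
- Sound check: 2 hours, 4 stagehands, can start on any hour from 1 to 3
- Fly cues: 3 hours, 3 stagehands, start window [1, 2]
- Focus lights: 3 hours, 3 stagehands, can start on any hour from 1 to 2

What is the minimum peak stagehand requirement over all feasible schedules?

10

Early-start (Hang drops@1, Sound check@1, Fly cues@1, Focus lights@1) gives peak 14: h1:14  h2:14  h3:6  h4:0.
Shift Sound check→3.
Schedule Hang drops@1, Sound check@3, Fly cues@1, Focus lights@1: h1:10  h2:10  h3:10  h4:4 — peak 10.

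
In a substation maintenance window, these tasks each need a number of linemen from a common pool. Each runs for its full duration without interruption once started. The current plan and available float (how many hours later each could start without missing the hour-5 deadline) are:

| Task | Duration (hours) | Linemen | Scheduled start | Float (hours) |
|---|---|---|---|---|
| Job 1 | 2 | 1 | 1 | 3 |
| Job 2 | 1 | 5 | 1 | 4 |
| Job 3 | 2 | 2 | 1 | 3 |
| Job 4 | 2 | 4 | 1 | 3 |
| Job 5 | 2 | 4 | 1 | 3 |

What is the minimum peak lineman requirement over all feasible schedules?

6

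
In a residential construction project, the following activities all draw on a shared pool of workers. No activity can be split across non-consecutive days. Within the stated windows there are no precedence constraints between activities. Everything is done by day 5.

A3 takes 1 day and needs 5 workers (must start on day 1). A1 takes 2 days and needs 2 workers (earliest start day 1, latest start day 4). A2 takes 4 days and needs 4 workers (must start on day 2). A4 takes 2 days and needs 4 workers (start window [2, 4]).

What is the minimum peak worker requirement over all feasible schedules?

8

Early-start (A3@1, A1@1, A2@2, A4@2) gives peak 10: d1:7  d2:10  d3:8  d4:4  d5:4.
Shift A4→3.
Schedule A3@1, A1@1, A2@2, A4@3: d1:7  d2:6  d3:8  d4:8  d5:4 — peak 8.
No arrangement of the 12 feasible schedules does better.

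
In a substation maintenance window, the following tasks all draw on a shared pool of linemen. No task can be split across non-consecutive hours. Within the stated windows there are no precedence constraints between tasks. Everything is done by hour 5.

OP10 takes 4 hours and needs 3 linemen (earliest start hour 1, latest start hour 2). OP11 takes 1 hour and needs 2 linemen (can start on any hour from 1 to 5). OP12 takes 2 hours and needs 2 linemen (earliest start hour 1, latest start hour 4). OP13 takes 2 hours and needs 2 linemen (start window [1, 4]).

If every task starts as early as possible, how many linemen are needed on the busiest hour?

Early-start schedule: OP10@1, OP11@1, OP12@1, OP13@1.
Load per hour: hour 1: 9, hour 2: 7, hour 3: 3, hour 4: 3, hour 5: 0.
Peak is 9.

9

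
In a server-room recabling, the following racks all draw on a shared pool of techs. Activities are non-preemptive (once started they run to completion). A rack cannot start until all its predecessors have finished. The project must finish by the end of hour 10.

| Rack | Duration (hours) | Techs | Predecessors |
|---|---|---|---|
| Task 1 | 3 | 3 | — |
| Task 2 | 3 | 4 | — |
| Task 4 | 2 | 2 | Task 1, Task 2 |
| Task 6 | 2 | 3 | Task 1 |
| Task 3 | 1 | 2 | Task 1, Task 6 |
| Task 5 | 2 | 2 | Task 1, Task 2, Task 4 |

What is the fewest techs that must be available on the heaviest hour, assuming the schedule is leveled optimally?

Early-start (Task 1@1, Task 2@1, Task 4@4, Task 6@4, Task 3@6, Task 5@6) gives peak 7: h1:7  h2:7  h3:7  h4:5  h5:5  h6:4  h7:2  h8:0  h9:0  h10:0.
Shift Task 2→4, Task 4→7, Task 6→7, Task 3→9, Task 5→9.
Schedule Task 1@1, Task 2@4, Task 4@7, Task 6@7, Task 3@9, Task 5@9: h1:3  h2:3  h3:3  h4:4  h5:4  h6:4  h7:5  h8:5  h9:4  h10:2 — peak 5.

5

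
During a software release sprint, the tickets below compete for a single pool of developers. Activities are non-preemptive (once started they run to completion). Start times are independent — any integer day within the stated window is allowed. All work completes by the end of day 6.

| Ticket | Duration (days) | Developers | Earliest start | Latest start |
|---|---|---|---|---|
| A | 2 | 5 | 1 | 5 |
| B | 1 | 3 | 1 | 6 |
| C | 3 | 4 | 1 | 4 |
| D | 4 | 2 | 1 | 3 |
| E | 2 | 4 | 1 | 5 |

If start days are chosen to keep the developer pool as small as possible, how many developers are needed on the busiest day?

Early-start (A@1, B@1, C@1, D@1, E@1) gives peak 18: d1:18  d2:15  d3:6  d4:2  d5:0  d6:0.
Shift B→3, C→4, E→5.
Schedule A@1, B@3, C@4, D@1, E@5: d1:7  d2:7  d3:5  d4:6  d5:8  d6:8 — peak 8.

8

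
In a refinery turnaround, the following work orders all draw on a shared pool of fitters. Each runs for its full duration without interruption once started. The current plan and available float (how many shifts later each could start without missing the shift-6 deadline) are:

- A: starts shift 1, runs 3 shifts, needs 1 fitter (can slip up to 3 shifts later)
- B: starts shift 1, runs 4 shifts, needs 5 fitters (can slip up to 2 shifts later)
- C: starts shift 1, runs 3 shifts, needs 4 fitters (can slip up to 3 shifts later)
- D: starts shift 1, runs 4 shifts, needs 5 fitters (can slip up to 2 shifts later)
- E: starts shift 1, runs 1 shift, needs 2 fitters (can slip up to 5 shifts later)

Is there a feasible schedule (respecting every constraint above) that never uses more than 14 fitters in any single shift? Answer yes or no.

yes

Schedule A@1, B@1, C@4, D@1, E@1: s1:13  s2:11  s3:11  s4:14  s5:4  s6:4 — peak 14 ≤ 14.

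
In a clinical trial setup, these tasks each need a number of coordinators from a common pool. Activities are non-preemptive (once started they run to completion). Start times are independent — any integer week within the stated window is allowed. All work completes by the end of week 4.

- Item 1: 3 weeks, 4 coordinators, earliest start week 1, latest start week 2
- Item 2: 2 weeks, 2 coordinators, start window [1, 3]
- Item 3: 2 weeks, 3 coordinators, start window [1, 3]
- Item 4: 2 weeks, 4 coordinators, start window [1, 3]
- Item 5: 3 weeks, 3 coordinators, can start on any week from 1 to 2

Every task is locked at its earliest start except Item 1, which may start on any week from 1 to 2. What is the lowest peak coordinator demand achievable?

Item 1@1: w1:16  w2:16  w3:7  w4:0 → peak 16
Item 1@2: w1:12  w2:16  w3:7  w4:4 → peak 16
Best is Item 1@1, peak 16.

16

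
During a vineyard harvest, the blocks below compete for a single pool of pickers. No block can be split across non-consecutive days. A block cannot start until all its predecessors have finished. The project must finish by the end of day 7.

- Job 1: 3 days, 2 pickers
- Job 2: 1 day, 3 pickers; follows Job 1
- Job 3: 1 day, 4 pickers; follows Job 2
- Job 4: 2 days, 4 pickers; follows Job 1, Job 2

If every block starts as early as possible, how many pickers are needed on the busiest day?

8

Early-start schedule: Job 1@1, Job 2@4, Job 3@5, Job 4@5.
Load per day: day 1: 2, day 2: 2, day 3: 2, day 4: 3, day 5: 8, day 6: 4, day 7: 0.
Peak is 8.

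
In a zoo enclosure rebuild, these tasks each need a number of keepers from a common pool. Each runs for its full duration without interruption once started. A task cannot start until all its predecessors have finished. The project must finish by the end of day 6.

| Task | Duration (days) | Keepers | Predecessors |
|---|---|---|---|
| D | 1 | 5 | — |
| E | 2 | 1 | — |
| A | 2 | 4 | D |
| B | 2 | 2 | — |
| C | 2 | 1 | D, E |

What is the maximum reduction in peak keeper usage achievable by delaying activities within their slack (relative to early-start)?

3

Early-start peak: d1:8  d2:7  d3:5  d4:1  d5:0  d6:0 ⇒ 8.
Leveled (D@1, E@2, A@2, B@4, C@4): d1:5  d2:5  d3:5  d4:3  d5:3  d6:0 ⇒ 5.
Reduction 8 − 5 = 3.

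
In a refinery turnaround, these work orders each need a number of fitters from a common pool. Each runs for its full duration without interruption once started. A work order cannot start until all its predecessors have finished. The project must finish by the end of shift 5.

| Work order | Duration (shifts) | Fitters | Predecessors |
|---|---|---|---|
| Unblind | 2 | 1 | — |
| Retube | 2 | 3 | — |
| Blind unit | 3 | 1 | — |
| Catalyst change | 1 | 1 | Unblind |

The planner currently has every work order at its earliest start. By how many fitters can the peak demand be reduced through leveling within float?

2

Early-start peak: s1:5  s2:5  s3:2  s4:0  s5:0 ⇒ 5.
Leveled (Unblind@1, Retube@4, Blind unit@1, Catalyst change@3): s1:2  s2:2  s3:2  s4:3  s5:3 ⇒ 3.
Reduction 5 − 3 = 2.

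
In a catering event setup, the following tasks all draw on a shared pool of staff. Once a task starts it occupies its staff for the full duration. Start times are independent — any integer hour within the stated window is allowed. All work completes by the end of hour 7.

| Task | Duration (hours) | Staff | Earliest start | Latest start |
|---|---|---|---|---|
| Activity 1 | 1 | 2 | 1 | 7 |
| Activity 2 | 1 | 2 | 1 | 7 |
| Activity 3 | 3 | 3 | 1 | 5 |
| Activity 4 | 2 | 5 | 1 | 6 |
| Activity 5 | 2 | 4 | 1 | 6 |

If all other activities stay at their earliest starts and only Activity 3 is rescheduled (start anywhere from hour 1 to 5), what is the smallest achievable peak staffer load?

13

Activity 3@1: h1:16  h2:12  h3:3  h4:0  h5:0  h6:0  h7:0 → peak 16
Activity 3@2: h1:13  h2:12  h3:3  h4:3  h5:0  h6:0  h7:0 → peak 13
Activity 3@3: h1:13  h2:9  h3:3  h4:3  h5:3  h6:0  h7:0 → peak 13
Activity 3@4: h1:13  h2:9  h3:0  h4:3  h5:3  h6:3  h7:0 → peak 13
Activity 3@5: h1:13  h2:9  h3:0  h4:0  h5:3  h6:3  h7:3 → peak 13
Best is Activity 3@2, peak 13.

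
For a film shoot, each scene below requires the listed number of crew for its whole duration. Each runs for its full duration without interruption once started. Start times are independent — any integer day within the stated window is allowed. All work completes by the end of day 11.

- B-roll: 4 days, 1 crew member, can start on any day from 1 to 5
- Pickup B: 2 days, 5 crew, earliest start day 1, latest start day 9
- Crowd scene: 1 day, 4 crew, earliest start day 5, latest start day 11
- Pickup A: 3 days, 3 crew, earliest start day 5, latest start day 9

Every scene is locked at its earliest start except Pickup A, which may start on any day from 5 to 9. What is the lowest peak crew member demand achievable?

6

Pickup A@5: d1:6  d2:6  d3:1  d4:1  d5:7  d6:3  d7:3  d8:0  d9:0  d10:0  d11:0 → peak 7
Pickup A@6: d1:6  d2:6  d3:1  d4:1  d5:4  d6:3  d7:3  d8:3  d9:0  d10:0  d11:0 → peak 6
Pickup A@7: d1:6  d2:6  d3:1  d4:1  d5:4  d6:0  d7:3  d8:3  d9:3  d10:0  d11:0 → peak 6
Pickup A@8: d1:6  d2:6  d3:1  d4:1  d5:4  d6:0  d7:0  d8:3  d9:3  d10:3  d11:0 → peak 6
Pickup A@9: d1:6  d2:6  d3:1  d4:1  d5:4  d6:0  d7:0  d8:0  d9:3  d10:3  d11:3 → peak 6
Best is Pickup A@6, peak 6.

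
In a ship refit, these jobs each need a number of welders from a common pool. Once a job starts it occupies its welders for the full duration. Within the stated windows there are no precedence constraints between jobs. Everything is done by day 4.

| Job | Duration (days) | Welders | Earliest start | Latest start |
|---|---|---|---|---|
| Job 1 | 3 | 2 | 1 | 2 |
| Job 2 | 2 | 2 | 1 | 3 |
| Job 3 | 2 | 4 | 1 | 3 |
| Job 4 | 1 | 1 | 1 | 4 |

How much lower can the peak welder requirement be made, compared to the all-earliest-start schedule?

Early-start peak: d1:9  d2:8  d3:2  d4:0 ⇒ 9.
Leveled (Job 1@1, Job 2@1, Job 3@3, Job 4@1): d1:5  d2:4  d3:6  d4:4 ⇒ 6.
Reduction 9 − 6 = 3.

3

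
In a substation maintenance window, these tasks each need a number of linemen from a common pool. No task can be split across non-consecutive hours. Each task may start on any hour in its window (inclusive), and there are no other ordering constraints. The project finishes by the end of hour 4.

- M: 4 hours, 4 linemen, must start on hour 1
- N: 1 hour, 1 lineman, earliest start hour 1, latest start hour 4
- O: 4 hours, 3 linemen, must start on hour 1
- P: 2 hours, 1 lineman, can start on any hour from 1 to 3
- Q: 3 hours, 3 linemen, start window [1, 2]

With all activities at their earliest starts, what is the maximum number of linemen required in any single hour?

Early-start schedule: M@1, N@1, O@1, P@1, Q@1.
Load per hour: hour 1: 12, hour 2: 11, hour 3: 10, hour 4: 7.
Peak is 12.

12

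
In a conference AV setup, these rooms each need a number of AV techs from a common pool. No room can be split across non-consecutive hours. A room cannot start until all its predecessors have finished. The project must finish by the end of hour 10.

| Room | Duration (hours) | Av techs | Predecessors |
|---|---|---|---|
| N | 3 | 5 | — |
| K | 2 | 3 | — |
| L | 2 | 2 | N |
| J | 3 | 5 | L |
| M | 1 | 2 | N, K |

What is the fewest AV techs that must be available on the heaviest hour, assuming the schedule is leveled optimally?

5

Early-start (N@1, K@1, L@4, J@6, M@4) gives peak 8: h1:8  h2:8  h3:5  h4:4  h5:2  h6:5  h7:5  h8:5  h9:0  h10:0.
Shift K→4, M→9.
Schedule N@1, K@4, L@4, J@6, M@9: h1:5  h2:5  h3:5  h4:5  h5:5  h6:5  h7:5  h8:5  h9:2  h10:0 — peak 5.
Total AV tech-hours = 42 over 10 hours ⇒ peak ≥ ⌈42/10⌉ = 5, so 5 is optimal.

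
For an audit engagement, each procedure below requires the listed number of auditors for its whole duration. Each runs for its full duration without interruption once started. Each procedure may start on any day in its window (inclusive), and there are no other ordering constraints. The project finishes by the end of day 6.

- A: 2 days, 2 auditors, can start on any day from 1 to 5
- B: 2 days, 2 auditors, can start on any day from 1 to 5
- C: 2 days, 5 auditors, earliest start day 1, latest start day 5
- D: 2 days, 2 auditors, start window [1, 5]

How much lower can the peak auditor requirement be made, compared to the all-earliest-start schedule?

6

Early-start peak: d1:11  d2:11  d3:0  d4:0  d5:0  d6:0 ⇒ 11.
Leveled (A@1, B@1, C@3, D@5): d1:4  d2:4  d3:5  d4:5  d5:2  d6:2 ⇒ 5.
Reduction 11 − 5 = 6.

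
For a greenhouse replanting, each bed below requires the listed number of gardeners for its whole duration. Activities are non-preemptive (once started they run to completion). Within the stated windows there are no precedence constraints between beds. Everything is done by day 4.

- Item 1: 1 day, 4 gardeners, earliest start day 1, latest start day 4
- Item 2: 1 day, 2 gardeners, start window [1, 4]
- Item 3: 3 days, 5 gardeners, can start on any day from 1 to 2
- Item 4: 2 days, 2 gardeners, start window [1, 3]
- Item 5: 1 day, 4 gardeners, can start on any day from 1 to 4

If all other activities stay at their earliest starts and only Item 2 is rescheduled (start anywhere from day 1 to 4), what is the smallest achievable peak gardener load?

15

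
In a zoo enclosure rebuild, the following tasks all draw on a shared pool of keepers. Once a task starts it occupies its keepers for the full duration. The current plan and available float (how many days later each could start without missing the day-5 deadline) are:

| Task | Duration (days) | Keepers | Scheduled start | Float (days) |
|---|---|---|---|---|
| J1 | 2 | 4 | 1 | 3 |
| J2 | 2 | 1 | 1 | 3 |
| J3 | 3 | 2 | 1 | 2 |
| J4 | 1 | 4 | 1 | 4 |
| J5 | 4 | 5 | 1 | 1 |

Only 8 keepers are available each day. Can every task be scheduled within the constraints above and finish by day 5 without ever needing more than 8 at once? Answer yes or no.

no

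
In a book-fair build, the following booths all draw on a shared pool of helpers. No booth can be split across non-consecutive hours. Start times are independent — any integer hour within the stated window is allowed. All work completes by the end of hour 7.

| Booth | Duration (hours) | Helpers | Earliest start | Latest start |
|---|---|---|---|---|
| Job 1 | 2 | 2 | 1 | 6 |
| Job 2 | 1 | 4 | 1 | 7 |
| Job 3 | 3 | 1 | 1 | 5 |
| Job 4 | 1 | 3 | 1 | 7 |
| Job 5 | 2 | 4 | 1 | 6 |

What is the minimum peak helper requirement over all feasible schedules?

4

Early-start (Job 1@1, Job 2@1, Job 3@1, Job 4@1, Job 5@1) gives peak 14: h1:14  h2:7  h3:1  h4:0  h5:0  h6:0  h7:0.
Shift Job 2→4, Job 4→3, Job 5→5.
Schedule Job 1@1, Job 2@4, Job 3@1, Job 4@3, Job 5@5: h1:3  h2:3  h3:4  h4:4  h5:4  h6:4  h7:0 — peak 4.
Total helper-hours = 22 over 7 hours ⇒ peak ≥ ⌈22/7⌉ = 4, so 4 is optimal.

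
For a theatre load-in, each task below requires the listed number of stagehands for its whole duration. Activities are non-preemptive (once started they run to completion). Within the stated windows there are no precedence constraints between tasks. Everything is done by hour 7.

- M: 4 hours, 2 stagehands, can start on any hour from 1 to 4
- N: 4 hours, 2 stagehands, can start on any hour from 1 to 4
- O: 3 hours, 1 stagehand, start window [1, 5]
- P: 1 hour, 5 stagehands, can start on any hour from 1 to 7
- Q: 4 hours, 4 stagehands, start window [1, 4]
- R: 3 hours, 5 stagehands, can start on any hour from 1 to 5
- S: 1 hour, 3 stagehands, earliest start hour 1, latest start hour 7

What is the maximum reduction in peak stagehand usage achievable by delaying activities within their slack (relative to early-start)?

13

Early-start peak: h1:22  h2:14  h3:14  h4:8  h5:0  h6:0  h7:0 ⇒ 22.
Leveled (M@1, N@1, O@2, P@1, Q@2, R@5, S@6): h1:9  h2:9  h3:9  h4:9  h5:9  h6:8  h7:5 ⇒ 9.
Reduction 22 − 9 = 13.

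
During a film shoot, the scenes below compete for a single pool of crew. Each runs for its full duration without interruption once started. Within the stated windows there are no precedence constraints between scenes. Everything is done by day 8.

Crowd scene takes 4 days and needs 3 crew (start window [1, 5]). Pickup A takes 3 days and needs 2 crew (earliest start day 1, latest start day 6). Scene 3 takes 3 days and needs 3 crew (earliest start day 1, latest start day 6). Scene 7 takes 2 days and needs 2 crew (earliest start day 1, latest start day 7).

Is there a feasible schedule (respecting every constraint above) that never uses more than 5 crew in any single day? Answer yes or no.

yes

Schedule Crowd scene@1, Pickup A@1, Scene 3@5, Scene 7@4: d1:5  d2:5  d3:5  d4:5  d5:5  d6:3  d7:3  d8:0 — peak 5 ≤ 5.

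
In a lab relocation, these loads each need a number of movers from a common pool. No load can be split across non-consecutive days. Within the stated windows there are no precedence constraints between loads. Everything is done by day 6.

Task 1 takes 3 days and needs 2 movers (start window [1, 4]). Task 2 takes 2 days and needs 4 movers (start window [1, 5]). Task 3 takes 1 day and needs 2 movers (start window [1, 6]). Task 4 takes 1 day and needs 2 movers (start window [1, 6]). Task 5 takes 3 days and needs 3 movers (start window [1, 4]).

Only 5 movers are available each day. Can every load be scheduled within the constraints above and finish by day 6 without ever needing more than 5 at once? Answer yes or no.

yes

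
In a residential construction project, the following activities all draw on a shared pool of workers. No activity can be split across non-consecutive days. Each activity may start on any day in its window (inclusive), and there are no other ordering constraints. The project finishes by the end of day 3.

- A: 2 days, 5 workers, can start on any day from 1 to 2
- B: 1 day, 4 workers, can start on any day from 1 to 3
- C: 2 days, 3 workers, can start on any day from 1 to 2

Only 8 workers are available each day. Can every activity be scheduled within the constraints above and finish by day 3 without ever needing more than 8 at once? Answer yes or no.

yes

Schedule A@1, B@3, C@1: d1:8  d2:8  d3:4 — peak 8 ≤ 8.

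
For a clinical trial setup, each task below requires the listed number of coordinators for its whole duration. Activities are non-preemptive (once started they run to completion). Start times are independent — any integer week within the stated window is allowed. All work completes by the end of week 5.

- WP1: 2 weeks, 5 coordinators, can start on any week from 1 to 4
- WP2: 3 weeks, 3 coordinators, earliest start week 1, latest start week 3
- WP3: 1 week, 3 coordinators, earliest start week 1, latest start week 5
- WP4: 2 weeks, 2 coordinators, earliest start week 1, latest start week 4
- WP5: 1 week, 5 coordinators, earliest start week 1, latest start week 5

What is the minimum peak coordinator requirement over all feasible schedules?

8

Early-start (WP1@1, WP2@1, WP3@1, WP4@1, WP5@1) gives peak 18: w1:18  w2:10  w3:3  w4:0  w5:0.
Shift WP3→3, WP4→3, WP5→4.
Schedule WP1@1, WP2@1, WP3@3, WP4@3, WP5@4: w1:8  w2:8  w3:8  w4:7  w5:0 — peak 8.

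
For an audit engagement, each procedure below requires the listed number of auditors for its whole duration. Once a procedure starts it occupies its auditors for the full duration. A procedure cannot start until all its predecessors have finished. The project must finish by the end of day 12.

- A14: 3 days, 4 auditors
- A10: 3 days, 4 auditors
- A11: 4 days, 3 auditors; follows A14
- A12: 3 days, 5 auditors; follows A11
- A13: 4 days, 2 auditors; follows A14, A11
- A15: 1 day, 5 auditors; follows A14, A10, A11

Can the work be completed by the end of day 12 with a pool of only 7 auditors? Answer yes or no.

yes

Schedule A14@1, A10@4, A11@4, A12@8, A13@8, A15@11: d1:4  d2:4  d3:4  d4:7  d5:7  d6:7  d7:3  d8:7  d9:7  d10:7  d11:7  d12:0 — peak 7 ≤ 7.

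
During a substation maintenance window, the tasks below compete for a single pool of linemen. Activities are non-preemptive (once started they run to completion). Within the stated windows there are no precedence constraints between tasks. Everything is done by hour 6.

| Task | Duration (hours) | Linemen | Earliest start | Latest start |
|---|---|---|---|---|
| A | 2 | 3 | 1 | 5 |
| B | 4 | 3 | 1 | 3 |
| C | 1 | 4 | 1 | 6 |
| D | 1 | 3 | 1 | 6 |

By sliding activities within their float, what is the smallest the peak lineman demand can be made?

Early-start (A@1, B@1, C@1, D@1) gives peak 13: h1:13  h2:6  h3:3  h4:3  h5:0  h6:0.
Shift C→5, D→3.
Schedule A@1, B@1, C@5, D@3: h1:6  h2:6  h3:6  h4:3  h5:4  h6:0 — peak 6.

6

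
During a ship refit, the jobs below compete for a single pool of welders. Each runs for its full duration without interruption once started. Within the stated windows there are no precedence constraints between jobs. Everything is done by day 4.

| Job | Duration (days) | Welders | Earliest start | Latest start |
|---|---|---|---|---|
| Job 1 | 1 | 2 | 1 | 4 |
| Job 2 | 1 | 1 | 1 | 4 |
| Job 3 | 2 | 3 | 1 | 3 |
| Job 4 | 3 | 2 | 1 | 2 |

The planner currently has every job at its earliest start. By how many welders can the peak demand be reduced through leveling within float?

3

Early-start peak: d1:8  d2:5  d3:2  d4:0 ⇒ 8.
Leveled (Job 1@1, Job 2@1, Job 3@2, Job 4@1): d1:5  d2:5  d3:5  d4:0 ⇒ 5.
Reduction 8 − 5 = 3.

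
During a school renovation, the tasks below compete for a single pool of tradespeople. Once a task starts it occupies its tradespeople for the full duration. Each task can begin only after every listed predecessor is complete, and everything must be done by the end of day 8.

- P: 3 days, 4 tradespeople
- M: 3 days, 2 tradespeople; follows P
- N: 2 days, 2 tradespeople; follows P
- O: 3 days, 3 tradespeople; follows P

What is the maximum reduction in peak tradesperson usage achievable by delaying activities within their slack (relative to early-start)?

2

Early-start peak: d1:4  d2:4  d3:4  d4:7  d5:7  d6:5  d7:0  d8:0 ⇒ 7.
Leveled (P@1, M@4, N@4, O@6): d1:4  d2:4  d3:4  d4:4  d5:4  d6:5  d7:3  d8:3 ⇒ 5.
Reduction 7 − 5 = 2.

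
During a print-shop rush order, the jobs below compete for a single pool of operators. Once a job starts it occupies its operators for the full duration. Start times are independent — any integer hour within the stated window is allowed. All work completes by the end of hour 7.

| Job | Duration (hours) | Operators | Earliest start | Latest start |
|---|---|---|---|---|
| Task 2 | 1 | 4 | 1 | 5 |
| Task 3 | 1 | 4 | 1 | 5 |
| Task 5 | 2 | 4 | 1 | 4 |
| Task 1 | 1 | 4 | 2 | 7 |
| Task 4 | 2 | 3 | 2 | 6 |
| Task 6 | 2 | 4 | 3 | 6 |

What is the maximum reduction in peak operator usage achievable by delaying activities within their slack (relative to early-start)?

Early-start peak: h1:12  h2:11  h3:7  h4:4  h5:0  h6:0  h7:0 ⇒ 12.
Leveled (Task 2@1, Task 3@2, Task 5@3, Task 1@5, Task 4@2, Task 6@6): h1:4  h2:7  h3:7  h4:4  h5:4  h6:4  h7:4 ⇒ 7.
Reduction 12 − 7 = 5.

5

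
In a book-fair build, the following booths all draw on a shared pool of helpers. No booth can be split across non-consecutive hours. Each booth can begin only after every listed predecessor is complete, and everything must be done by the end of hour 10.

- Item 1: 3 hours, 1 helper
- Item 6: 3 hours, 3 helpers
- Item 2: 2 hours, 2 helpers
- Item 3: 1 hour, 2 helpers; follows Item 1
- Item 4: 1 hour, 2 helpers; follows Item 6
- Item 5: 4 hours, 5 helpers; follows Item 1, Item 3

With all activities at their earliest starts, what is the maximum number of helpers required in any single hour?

6

Early-start schedule: Item 1@1, Item 6@1, Item 2@1, Item 3@4, Item 4@4, Item 5@5.
Load per hour: hour 1: 6, hour 2: 6, hour 3: 4, hour 4: 4, hour 5: 5, hour 6: 5, hour 7: 5, hour 8: 5, hour 9: 0, hour 10: 0.
Peak is 6.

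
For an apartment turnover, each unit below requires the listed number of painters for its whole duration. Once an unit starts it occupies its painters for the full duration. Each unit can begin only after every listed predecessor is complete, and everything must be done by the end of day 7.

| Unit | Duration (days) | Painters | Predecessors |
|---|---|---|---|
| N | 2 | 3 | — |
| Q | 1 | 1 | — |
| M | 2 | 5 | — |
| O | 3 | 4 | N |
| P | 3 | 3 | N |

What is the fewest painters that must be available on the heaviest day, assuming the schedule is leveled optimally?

Early-start (N@1, Q@1, M@1, O@3, P@3) gives peak 9: d1:9  d2:8  d3:7  d4:7  d5:7  d6:0  d7:0.
Shift M→3, O→5, P→5.
Schedule N@1, Q@1, M@3, O@5, P@5: d1:4  d2:3  d3:5  d4:5  d5:7  d6:7  d7:7 — peak 7.

7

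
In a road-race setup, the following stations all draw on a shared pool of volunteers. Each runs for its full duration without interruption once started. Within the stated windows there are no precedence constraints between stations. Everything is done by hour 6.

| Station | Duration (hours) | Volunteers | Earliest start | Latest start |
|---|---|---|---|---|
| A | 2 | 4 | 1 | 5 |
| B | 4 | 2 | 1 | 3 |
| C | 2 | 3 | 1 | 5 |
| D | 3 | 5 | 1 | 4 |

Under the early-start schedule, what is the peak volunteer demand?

14

Early-start schedule: A@1, B@1, C@1, D@1.
Load per hour: hour 1: 14, hour 2: 14, hour 3: 7, hour 4: 2, hour 5: 0, hour 6: 0.
Peak is 14.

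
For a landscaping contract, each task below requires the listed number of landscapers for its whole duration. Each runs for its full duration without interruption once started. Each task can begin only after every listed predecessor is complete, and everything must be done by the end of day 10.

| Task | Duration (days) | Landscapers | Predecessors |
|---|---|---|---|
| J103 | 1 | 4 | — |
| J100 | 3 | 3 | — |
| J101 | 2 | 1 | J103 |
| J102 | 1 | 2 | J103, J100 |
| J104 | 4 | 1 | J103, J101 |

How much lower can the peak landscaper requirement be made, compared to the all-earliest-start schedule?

3

Early-start peak: d1:7  d2:4  d3:4  d4:3  d5:1  d6:1  d7:1  d8:0  d9:0  d10:0 ⇒ 7.
Leveled (J103@1, J100@2, J101@2, J102@5, J104@4): d1:4  d2:4  d3:4  d4:4  d5:3  d6:1  d7:1  d8:0  d9:0  d10:0 ⇒ 4.
Reduction 7 − 4 = 3.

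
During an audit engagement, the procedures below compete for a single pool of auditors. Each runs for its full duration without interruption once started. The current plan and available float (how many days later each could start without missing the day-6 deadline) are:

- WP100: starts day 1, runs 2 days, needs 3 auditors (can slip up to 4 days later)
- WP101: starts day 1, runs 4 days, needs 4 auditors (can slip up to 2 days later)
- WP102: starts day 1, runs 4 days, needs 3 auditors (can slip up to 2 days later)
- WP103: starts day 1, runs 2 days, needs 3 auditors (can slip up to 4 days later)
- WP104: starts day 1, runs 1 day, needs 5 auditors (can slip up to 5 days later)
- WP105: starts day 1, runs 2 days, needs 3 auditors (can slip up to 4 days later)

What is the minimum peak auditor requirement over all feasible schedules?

10

Early-start (WP100@1, WP101@1, WP102@1, WP103@1, WP104@1, WP105@1) gives peak 21: d1:21  d2:16  d3:7  d4:7  d5:0  d6:0.
Shift WP103→3, WP104→5, WP105→5.
Schedule WP100@1, WP101@1, WP102@1, WP103@3, WP104@5, WP105@5: d1:10  d2:10  d3:10  d4:10  d5:8  d6:3 — peak 10.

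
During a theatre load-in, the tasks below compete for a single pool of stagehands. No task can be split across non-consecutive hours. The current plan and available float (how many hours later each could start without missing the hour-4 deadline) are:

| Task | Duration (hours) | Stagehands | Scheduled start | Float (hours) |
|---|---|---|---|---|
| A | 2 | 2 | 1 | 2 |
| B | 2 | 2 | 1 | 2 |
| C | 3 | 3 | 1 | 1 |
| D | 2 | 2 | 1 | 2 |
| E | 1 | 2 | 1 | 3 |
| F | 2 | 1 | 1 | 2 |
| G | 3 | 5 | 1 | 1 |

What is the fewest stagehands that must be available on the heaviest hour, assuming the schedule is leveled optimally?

Early-start (A@1, B@1, C@1, D@1, E@1, F@1, G@1) gives peak 17: h1:17  h2:15  h3:8  h4:0.
Shift D→3, F→3, G→2.
Schedule A@1, B@1, C@1, D@3, E@1, F@3, G@2: h1:9  h2:12  h3:11  h4:8 — peak 12.

12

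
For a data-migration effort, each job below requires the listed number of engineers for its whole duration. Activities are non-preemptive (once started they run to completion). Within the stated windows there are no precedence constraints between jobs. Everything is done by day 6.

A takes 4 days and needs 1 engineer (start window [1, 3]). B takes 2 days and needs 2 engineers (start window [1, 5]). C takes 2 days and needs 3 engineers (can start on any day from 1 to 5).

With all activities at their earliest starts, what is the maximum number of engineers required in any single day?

Early-start schedule: A@1, B@1, C@1.
Load per day: day 1: 6, day 2: 6, day 3: 1, day 4: 1, day 5: 0, day 6: 0.
Peak is 6.

6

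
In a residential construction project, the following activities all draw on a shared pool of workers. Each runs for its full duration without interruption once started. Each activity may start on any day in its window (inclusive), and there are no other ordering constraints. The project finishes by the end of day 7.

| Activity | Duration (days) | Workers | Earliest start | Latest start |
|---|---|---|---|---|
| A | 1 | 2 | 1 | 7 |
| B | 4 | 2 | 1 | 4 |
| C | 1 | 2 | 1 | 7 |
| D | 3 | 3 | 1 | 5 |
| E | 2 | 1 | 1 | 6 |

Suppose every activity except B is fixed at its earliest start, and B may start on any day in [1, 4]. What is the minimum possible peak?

8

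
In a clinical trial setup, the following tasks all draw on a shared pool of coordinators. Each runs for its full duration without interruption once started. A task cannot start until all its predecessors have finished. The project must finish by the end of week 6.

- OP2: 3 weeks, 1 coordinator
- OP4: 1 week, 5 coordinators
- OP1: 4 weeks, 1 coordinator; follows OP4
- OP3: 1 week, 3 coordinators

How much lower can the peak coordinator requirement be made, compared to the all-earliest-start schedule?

Early-start peak: w1:9  w2:2  w3:2  w4:1  w5:1  w6:0 ⇒ 9.
Leveled (OP2@2, OP4@1, OP1@2, OP3@2): w1:5  w2:5  w3:2  w4:2  w5:1  w6:0 ⇒ 5.
Reduction 9 − 5 = 4.

4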